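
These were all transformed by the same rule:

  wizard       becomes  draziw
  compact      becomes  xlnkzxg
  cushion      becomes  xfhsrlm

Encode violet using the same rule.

Each pair mirrors across the alphabet (w↔d, i↔r, z↔a): positions sum to 25. This is the alphabet-reversal cipher (Atbash): a becomes z, b becomes y, etc.
For violet: v↔e, i↔r, o↔l, l↔o, e↔v, t↔g.

erlovg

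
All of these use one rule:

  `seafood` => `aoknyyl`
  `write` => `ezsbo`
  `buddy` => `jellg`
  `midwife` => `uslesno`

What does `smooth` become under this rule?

The shift depends on letter class: consonant s→a is +8, but vowel e→o is +10. Two shifts are in play — +10 for a/e/i/o/u, +8 for every other letter.
On smooth: s(cons)+8=a, m(cons)+8=u, o(vowel)+10=y, o(vowel)+10=y, t(cons)+8=b, h(cons)+8=p.

auyybp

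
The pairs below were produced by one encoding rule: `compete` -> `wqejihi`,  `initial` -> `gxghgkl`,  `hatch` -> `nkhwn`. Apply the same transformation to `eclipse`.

iwlgjoi

c(2)→w(22) and o(14)→q(16) fit y≡19x+10 (mod 26); the inverse of 19 mod 26 is 11. This is an affine cipher: with a=0,…,z=25, each position x becomes (19x+10) mod 26.
On eclipse: e(4)→19·4+10≡8=i; c(2)→19·2+10≡22=w; l(11)→19·11+10≡11=l; i(8)→19·8+10≡6=g; p(15)→19·15+10≡9=j; s(18)→19·18+10≡14=o; e(4)→19·4+10≡8=i (all mod 26).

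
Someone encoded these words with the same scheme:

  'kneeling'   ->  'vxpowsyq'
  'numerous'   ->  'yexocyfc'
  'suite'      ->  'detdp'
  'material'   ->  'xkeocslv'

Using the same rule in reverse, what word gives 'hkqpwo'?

waffle

Shifts by position in kneeling: pos 0: k→v (+11), pos 1: n→x (+10), pos 2: e→p (+11), pos 3: e→o (+10) — repeating every 2. A repeating key of period 2 is used — shifts +11, +10 over and over.
Reversing it on hkqpwo: h−11=w, k−10=a, q−11=f, p−10=f, w−11=l, o−10=e.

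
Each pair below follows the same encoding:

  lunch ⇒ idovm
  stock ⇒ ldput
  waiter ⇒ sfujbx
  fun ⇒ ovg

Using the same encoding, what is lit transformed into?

The output letters match the input read backwards, each shifted +1: lunch reversed is hcnul. The word is reversed, then every letter is shifted forward by 1.
For lit: reverse → til; then shift: t+1=u, i+1=j, l+1=m.

ujm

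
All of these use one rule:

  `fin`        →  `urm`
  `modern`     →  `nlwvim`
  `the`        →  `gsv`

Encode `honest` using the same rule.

slmvhg

Each pair mirrors across the alphabet (f↔u, i↔r, n↔m): positions sum to 25. Letters are reflected about the middle of the alphabet (position → 25−position): Atbash.
On honest: h↔s, o↔l, n↔m, e↔v, s↔h, t↔g.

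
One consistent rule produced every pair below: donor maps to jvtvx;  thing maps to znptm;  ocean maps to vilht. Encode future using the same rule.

lbzbxl

The shift depends on letter class: consonant d→j is +6, but vowel o→v is +7. Vowels shift forward by 7 and consonants shift forward by 6.
For future: f(cons)+6=l, u(vowel)+7=b, t(cons)+6=z, u(vowel)+7=b, r(cons)+6=x, e(vowel)+7=l.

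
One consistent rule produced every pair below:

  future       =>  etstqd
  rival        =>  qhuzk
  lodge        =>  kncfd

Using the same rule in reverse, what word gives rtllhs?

Compare letters: f→e is +25, u→t is +25, t→s is +25 — a constant shift. It's a constant shift of +25 (ROT25).
Decoding rtllhs: r−25=s, t−25=u, l−25=m, l−25=m, h−25=i, s−25=t.

summit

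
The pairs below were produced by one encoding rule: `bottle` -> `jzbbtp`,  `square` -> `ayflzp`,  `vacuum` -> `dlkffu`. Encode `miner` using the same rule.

Vowels shift forward by 11 and consonants shift forward by 8.
For miner: m(cons)+8=u, i(vowel)+11=t, n(cons)+8=v, e(vowel)+11=p, r(cons)+8=z.

utvpz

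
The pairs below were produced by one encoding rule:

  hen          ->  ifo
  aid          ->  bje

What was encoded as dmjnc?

Compare letters: h→i is +1, e→f is +1, n→o is +1 — a constant shift. It's a constant shift of +1 (ROT1).
Decoding dmjnc: d−1=c, m−1=l, j−1=i, n−1=m, c−1=b.

climb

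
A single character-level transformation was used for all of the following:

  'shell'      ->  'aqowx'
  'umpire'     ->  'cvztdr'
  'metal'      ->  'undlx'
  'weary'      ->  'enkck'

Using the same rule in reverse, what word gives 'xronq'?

The shift increases by 1 at each position, starting from +8: 8, 9, 10, ….
Undoing it on xronq: x−8=p, r−9=i, o−10=e, n−11=c, q−12=e.

piece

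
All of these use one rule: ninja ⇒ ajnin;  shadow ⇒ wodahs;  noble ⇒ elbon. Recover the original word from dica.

The output letters match the input read backwards: ninja reversed is ajnin. It's just the letters in reverse order.
Undoing it on dica: then reverse → acid.

acid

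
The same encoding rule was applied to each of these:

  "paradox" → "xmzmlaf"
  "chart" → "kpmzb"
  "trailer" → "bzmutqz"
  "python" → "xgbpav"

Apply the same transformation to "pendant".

xqvlmvb

The shift depends on letter class: consonant p→x is +8, but vowel a→m is +12. Vowels shift forward by 12 and consonants shift forward by 8.
Applying it to pendant: p(cons)+8=x, e(vowel)+12=q, n(cons)+8=v, d(cons)+8=l, a(vowel)+12=m, n(cons)+8=v, t(cons)+8=b.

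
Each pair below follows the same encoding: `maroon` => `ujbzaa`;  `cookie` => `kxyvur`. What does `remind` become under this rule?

Each letter shifts forward by (position + 8), i.e. 8, 9, 10, … — the shift grows by one for each successive letter.
On remind: r+8=z, e+9=n, m+10=w, i+11=t, n+12=z, d+13=q.

znwtzq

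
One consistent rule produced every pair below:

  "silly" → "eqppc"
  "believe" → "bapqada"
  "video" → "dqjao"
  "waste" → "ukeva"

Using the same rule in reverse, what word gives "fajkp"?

s(18)→e(4) and i(8)→q(16) fit y≡17x+10 (mod 26); the inverse of 17 mod 26 is 23. Each letter's alphabet position (a=0..z=25) is mapped through 17·x+10 mod 26 — an affine cipher.
Decoding fajkp: f(5)→23·(5−10)≡15=p; a(0)→23·(0−10)≡4=e; j(9)→23·(9−10)≡3=d; k(10)→23·(10−10)≡0=a; p(15)→23·(15−10)≡11=l (all mod 26).

pedal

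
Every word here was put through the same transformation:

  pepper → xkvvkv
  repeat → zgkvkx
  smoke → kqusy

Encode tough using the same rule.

The output letters match the input read backwards, each shifted +6: pepper reversed is reppep. Two steps: reverse the string, then apply a Caesar shift of +6.
Applying it to tough: reverse → hguot; then shift: h+6=n, g+6=m, u+6=a, o+6=u, t+6=z.

nmauz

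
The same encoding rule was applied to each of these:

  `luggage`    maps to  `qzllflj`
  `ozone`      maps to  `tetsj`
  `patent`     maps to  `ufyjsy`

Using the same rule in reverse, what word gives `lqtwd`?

glory

Compare letters: l→q is +5, u→z is +5, g→l is +5 — a constant shift. Each letter is shifted forward by 5 in the alphabet (a Caesar shift of +5).
Reversing it on lqtwd: l−5=g, q−5=l, t−5=o, w−5=r, d−5=y.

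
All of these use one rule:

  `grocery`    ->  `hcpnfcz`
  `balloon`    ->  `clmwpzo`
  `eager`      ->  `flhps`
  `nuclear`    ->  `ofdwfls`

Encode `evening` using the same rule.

fgfyjyh

Shifts by position in grocery: pos 0: g→h (+1), pos 1: r→c (+11), pos 2: o→p (+1), pos 3: c→n (+11) — repeating every 2. The shifts repeat in a cycle of length 2: positions 0,1,… shift by +1, +11, then the pattern repeats.
On evening: e+1=f, v+11=g, e+1=f, n+11=y, i+1=j, n+11=y, g+1=h.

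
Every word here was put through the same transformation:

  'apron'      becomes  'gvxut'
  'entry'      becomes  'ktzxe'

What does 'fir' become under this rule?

lox

Compare letters: a→g is +6, p→v is +6, r→x is +6 — a constant shift. This is a Caesar cipher with shift 6.
Applying it to fir: f+6=l, i+6=o, r+6=x.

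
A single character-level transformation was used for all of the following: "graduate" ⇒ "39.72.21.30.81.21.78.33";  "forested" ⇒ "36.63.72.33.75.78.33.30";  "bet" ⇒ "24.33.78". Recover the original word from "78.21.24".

g(#7)→39 and r(#18)→72: differences scale by 3, so n = 3·pos + 18. Each letter becomes 3×(its alphabet position, a=1..z=26) + 18.
Undoing it on 78.21.24: 78→(78−18)÷3=20=t, 21→(21−18)÷3=1=a, 24→(24−18)÷3=2=b.

tab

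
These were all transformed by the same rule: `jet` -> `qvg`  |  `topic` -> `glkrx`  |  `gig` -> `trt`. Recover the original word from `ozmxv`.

lance

This is the alphabet-reversal cipher (Atbash): a becomes z, b becomes y, etc.
Undoing it on ozmxv: o↔l, z↔a, m↔n, x↔c, v↔e.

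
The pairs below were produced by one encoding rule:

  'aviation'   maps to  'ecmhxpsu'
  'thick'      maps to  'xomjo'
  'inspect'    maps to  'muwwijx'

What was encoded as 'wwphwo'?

Shifts by position in aviation: pos 0: a→e (+4), pos 1: v→c (+7), pos 2: i→m (+4), pos 3: a→h (+7) — repeating every 2. It's a Vigenère-style cipher with numeric key [4,7]: position i shifts by key[i mod 2].
Undoing it on wwphwo: w−4=s, w−7=p, p−4=l, h−7=a, w−4=s, o−7=h.

splash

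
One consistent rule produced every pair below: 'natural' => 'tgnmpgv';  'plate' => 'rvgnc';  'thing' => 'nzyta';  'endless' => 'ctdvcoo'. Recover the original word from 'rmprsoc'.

purpose

n(13)→t(19) and a(0)→g(6) fit y≡25x+6 (mod 26); the inverse of 25 mod 26 is 25. Each letter's alphabet position (a=0..z=25) is mapped through 25·x+6 mod 26 — an affine cipher.
Reversing it on rmprsoc: r(17)→25·(17−6)≡15=p; m(12)→25·(12−6)≡20=u; p(15)→25·(15−6)≡17=r; r(17)→25·(17−6)≡15=p; s(18)→25·(18−6)≡14=o; o(14)→25·(14−6)≡18=s; c(2)→25·(2−6)≡4=e (all mod 26).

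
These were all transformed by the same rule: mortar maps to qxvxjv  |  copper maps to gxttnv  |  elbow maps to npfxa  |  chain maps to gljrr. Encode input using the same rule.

The shift depends on letter class: consonant m→q is +4, but vowel o→x is +9. Vowels shift forward by 9 and consonants shift forward by 4.
On input: i(vowel)+9=r, n(cons)+4=r, p(cons)+4=t, u(vowel)+9=d, t(cons)+4=x.

rrtdx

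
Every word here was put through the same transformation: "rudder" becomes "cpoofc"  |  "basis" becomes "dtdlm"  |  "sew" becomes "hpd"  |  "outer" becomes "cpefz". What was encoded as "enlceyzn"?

contract

The output letters match the input read backwards, each shifted +11: rudder reversed is reddur. Two steps: reverse the string, then apply a Caesar shift of +11.
Reversing it on enlceyzn: shift back: e−11=t, n−11=c, l−11=a, c−11=r, e−11=t, y−11=n, z−11=o, n−11=c → tcartnoc; then reverse → contract.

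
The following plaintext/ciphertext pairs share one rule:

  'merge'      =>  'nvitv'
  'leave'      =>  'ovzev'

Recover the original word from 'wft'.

Each pair mirrors across the alphabet (m↔n, e↔v, r↔i): positions sum to 25. This is the alphabet-reversal cipher (Atbash): a becomes z, b becomes y, etc.
Reversing it on wft: w↔d, f↔u, t↔g.

dug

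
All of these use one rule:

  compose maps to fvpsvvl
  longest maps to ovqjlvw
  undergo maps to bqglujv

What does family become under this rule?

The shift depends on letter class: consonant c→f is +3, but vowel o→v is +7. Two shifts are in play — +7 for a/e/i/o/u, +3 for every other letter.
For family: f(cons)+3=i, a(vowel)+7=h, m(cons)+3=p, i(vowel)+7=p, l(cons)+3=o, y(cons)+3=b.

ihppob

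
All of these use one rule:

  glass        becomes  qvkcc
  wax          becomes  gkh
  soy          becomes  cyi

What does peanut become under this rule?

zokxed

Compare letters: g→q is +10, l→v is +10, a→k is +10 — a constant shift. Each letter is shifted forward by 10 in the alphabet (a Caesar shift of +10).
On peanut: p+10=z, e+10=o, a+10=k, n+10=x, u+10=e, t+10=d.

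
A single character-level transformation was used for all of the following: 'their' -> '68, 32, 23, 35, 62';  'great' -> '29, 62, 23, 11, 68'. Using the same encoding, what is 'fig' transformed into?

26, 35, 29

t(#20)→68 and h(#8)→32: differences scale by 3, so n = 3·pos + 8. With a=1..z=26, the number is 3·pos + 8.
On fig: f=6→26, i=9→35, g=7→29.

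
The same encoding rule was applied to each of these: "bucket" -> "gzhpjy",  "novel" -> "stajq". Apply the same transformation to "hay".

mfd

Compare letters: b→g is +5, u→z is +5, c→h is +5 — a constant shift. It's a constant shift of +5 (ROT5).
On hay: h+5=m, a+5=f, y+5=d.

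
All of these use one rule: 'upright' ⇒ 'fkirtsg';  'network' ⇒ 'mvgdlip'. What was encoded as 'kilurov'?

Each pair mirrors across the alphabet (u↔f, p↔k, r↔i): positions sum to 25. Letters are reflected about the middle of the alphabet (position → 25−position): Atbash.
Decoding kilurov: k↔p, i↔r, l↔o, u↔f, r↔i, o↔l, v↔e.

profile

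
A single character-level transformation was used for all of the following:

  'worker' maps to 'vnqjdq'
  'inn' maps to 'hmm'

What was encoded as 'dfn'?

Every letter moves 25 places later in the alphabet, wrapping around z→a.
Reversing it on dfn: d−25=e, f−25=g, n−25=o.

ego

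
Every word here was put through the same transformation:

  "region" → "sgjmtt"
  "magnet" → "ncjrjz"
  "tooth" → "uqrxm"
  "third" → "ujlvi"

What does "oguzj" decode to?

nerve

Letter i (0-indexed) is shifted by i+1, so successive shifts are 1, 2, 3, ….
Reversing it on oguzj: o−1=n, g−2=e, u−3=r, z−4=v, j−5=e.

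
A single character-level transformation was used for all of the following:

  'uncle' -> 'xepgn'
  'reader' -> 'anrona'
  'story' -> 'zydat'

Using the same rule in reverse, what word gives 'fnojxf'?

medium

u(20)→x(23) and n(13)→e(4) fit y≡25x+17 (mod 26); the inverse of 25 mod 26 is 25. Treating letters as 0–25, the rule is x ↦ 25x + 17 (mod 26).
Reversing it on fnojxf: f(5)→25·(5−17)≡12=m; n(13)→25·(13−17)≡4=e; o(14)→25·(14−17)≡3=d; j(9)→25·(9−17)≡8=i; x(23)→25·(23−17)≡20=u; f(5)→25·(5−17)≡12=m (all mod 26).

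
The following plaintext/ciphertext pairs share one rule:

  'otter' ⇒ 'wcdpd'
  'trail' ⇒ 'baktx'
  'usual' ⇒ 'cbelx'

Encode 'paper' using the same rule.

In otter: o→w is +8, t→c is +9, t→d is +10, e→p is +11 — the shift increases by 1 each position. Each letter shifts forward by (position + 8), i.e. 8, 9, 10, … — the shift grows by one for each successive letter.
Applying it to paper: p+8=x, a+9=j, p+10=z, e+11=p, r+12=d.

xjzpd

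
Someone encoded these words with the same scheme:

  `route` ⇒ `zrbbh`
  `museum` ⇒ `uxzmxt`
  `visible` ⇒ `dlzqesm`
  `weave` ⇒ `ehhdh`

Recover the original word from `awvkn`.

It's a Vigenère-style cipher with numeric key [8,3,7]: position i shifts by key[i mod 3].
Decoding awvkn: a−8=s, w−3=t, v−7=o, k−8=c, n−3=k.

stock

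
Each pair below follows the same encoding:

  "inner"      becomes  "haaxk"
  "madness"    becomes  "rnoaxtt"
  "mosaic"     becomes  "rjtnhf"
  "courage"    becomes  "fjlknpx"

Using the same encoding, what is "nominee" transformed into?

i(8)→h(7) and n(13)→a(0) fit y≡9x+13 (mod 26); the inverse of 9 mod 26 is 3. This is an affine cipher: with a=0,…,z=25, each position x becomes (9x+13) mod 26.
Applying it to nominee: n(13)→9·13+13≡0=a; o(14)→9·14+13≡9=j; m(12)→9·12+13≡17=r; i(8)→9·8+13≡7=h; n(13)→9·13+13≡0=a; e(4)→9·4+13≡23=x; e(4)→9·4+13≡23=x (all mod 26).

ajrhaxx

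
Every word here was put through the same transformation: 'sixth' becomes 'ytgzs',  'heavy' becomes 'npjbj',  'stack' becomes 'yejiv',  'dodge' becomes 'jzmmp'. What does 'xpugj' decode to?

Shifts by position in sixth: pos 0: s→y (+6), pos 1: i→t (+11), pos 2: x→g (+9), pos 3: t→z (+6), pos 4: h→s (+11) — repeating every 3. The shifts repeat in a cycle of length 3: positions 0,1,… shift by +6, +11, +9, then the pattern repeats.
Undoing it on xpugj: x−6=r, p−11=e, u−9=l, g−6=a, j−11=y.

relay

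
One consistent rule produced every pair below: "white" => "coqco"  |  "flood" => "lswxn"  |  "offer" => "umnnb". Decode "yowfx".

shown

In white: w→c is +6, h→o is +7, i→q is +8, t→c is +9 — the shift increases by 1 each position. Letter i (0-indexed) is shifted by i+6, so successive shifts are 6, 7, 8, ….
Undoing it on yowfx: y−6=s, o−7=h, w−8=o, f−9=w, x−10=n.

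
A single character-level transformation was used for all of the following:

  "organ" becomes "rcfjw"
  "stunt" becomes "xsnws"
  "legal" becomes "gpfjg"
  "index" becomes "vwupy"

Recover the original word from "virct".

ivory

This is an affine cipher: with a=0,…,z=25, each position x becomes (21x+9) mod 26.
Reversing it on virct: v(21)→5·(21−9)≡8=i; i(8)→5·(8−9)≡21=v; r(17)→5·(17−9)≡14=o; c(2)→5·(2−9)≡17=r; t(19)→5·(19−9)≡24=y (all mod 26).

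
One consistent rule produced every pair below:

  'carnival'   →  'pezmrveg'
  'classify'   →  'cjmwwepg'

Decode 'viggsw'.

The output letters match the input read backwards, each shifted +4: carnival reversed is lavinrac. The word is reversed, then every letter is shifted forward by 4.
Decoding viggsw: shift back: v−4=r, i−4=e, g−4=c, g−4=c, s−4=o, w−4=s → reccos; then reverse → soccer.

soccer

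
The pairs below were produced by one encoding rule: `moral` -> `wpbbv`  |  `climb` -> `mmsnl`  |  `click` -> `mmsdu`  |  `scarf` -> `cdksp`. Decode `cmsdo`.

slice

Shifts by position in moral: pos 0: m→w (+10), pos 1: o→p (+1), pos 2: r→b (+10), pos 3: a→b (+1) — repeating every 2. A repeating key of period 2 is used — shifts +10, +1 over and over.
Reversing it on cmsdo: c−10=s, m−1=l, s−10=i, d−1=c, o−10=e.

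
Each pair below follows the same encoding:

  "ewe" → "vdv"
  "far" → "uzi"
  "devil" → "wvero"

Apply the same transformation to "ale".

zov

Each pair mirrors across the alphabet (e↔v, w↔d, e↔v): positions sum to 25. This is the alphabet-reversal cipher (Atbash): a becomes z, b becomes y, etc.
For ale: a↔z, l↔o, e↔v.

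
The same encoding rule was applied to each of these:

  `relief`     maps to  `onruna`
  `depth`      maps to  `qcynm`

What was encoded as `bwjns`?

jeans

The output letters match the input read backwards, each shifted +9: relief reversed is feiler. Read the word backwards and shift each letter +9.
Reversing it on bwjns: shift back: b−9=s, w−9=n, j−9=a, n−9=e, s−9=j → snaej; then reverse → jeans.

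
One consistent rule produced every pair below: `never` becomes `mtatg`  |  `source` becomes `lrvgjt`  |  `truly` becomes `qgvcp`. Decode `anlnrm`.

n(13)→m(12) and e(4)→t(19) fit y≡5x+25 (mod 26); the inverse of 5 mod 26 is 21. This is an affine cipher: with a=0,…,z=25, each position x becomes (5x+25) mod 26.
Undoing it on anlnrm: a(0)→21·(0−25)≡21=v; n(13)→21·(13−25)≡8=i; l(11)→21·(11−25)≡18=s; n(13)→21·(13−25)≡8=i; r(17)→21·(17−25)≡14=o; m(12)→21·(12−25)≡13=n (all mod 26).

vision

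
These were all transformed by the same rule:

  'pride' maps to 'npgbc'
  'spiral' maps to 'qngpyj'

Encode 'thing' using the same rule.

rfgle

Every letter moves 24 places later in the alphabet, wrapping around z→a.
Applying it to thing: t+24=r, h+24=f, i+24=g, n+24=l, g+24=e.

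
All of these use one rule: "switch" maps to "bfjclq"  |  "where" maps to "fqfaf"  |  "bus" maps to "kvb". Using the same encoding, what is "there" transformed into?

cqfaf

Two shifts are in play — +1 for a/e/i/o/u, +9 for every other letter.
For there: t(cons)+9=c, h(cons)+9=q, e(vowel)+1=f, r(cons)+9=a, e(vowel)+1=f.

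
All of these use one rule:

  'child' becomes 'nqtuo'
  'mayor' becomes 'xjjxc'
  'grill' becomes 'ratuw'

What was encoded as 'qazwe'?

A repeating key of period 2 is used — shifts +11, +9 over and over.
Reversing it on qazwe: q−11=f, a−9=r, z−11=o, w−9=n, e−11=t.

front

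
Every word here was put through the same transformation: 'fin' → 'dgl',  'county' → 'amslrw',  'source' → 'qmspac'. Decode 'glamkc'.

Compare letters: f→d is +24, i→g is +24, n→l is +24 — a constant shift. It's a constant shift of +24 (ROT24).
Reversing it on glamkc: g−24=i, l−24=n, a−24=c, m−24=o, k−24=m, c−24=e.

income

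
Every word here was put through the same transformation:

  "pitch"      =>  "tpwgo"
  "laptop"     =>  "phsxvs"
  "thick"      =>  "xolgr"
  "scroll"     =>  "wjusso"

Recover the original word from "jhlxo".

faith

Shifts by position in pitch: pos 0: p→t (+4), pos 1: i→p (+7), pos 2: t→w (+3), pos 3: c→g (+4), pos 4: h→o (+7) — repeating every 3. A repeating key of period 3 is used — shifts +4, +7, +3 over and over.
Undoing it on jhlxo: j−4=f, h−7=a, l−3=i, x−4=t, o−7=h.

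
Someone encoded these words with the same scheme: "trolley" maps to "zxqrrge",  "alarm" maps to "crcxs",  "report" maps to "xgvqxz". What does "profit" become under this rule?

vxqlkz

Vowels shift forward by 2 and consonants shift forward by 6.
For profit: p(cons)+6=v, r(cons)+6=x, o(vowel)+2=q, f(cons)+6=l, i(vowel)+2=k, t(cons)+6=z.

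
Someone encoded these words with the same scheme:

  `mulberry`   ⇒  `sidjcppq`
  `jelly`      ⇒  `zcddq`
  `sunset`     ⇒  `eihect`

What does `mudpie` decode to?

This is an affine cipher: with a=0,…,z=25, each position x becomes (15x+20) mod 26.
Decoding mudpie: m(12)→7·(12−20)≡22=w; u(20)→7·(20−20)≡0=a; d(3)→7·(3−20)≡11=l; p(15)→7·(15−20)≡17=r; i(8)→7·(8−20)≡20=u; e(4)→7·(4−20)≡18=s (all mod 26).

walrus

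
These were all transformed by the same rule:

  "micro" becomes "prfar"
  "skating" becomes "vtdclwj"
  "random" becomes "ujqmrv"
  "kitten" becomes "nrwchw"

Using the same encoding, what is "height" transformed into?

knlpkc

Shifts by position in micro: pos 0: m→p (+3), pos 1: i→r (+9), pos 2: c→f (+3), pos 3: r→a (+9) — repeating every 2. The shifts repeat in a cycle of length 2: positions 0,1,… shift by +3, +9, then the pattern repeats.
On height: h+3=k, e+9=n, i+3=l, g+9=p, h+3=k, t+9=c.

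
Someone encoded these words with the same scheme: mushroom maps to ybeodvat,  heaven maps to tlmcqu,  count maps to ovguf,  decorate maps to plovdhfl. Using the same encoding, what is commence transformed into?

Shifts by position in mushroom: pos 0: m→y (+12), pos 1: u→b (+7), pos 2: s→e (+12), pos 3: h→o (+7) — repeating every 2. The shifts repeat in a cycle of length 2: positions 0,1,… shift by +12, +7, then the pattern repeats.
Applying it to commence: c+12=o, o+7=v, m+12=y, m+7=t, e+12=q, n+7=u, c+12=o, e+7=l.

ovytquol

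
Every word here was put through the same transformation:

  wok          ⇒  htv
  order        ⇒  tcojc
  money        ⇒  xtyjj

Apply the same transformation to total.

Vowels shift forward by 5 and consonants shift forward by 11.
On total: t(cons)+11=e, o(vowel)+5=t, t(cons)+11=e, a(vowel)+5=f, l(cons)+11=w.

etefw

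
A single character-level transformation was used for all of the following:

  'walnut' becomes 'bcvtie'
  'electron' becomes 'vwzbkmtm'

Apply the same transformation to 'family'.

Read the word backwards and shift each letter +8.
Applying it to family: reverse → ylimaf; then shift: y+8=g, l+8=t, i+8=q, m+8=u, a+8=i, f+8=n.

gtquin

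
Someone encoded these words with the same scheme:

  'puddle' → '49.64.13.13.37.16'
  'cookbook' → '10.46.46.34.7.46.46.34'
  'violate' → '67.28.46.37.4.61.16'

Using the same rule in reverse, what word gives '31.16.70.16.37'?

jewel

With a=1..z=26, the number is 3·pos + 1.
Reversing it on 31.16.70.16.37: 31→(31−1)÷3=10=j, 16→(16−1)÷3=5=e, 70→(70−1)÷3=23=w, 16→(16−1)÷3=5=e, 37→(37−1)÷3=12=l.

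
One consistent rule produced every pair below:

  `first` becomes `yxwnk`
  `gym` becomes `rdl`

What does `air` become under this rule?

wnf

The output letters match the input read backwards, each shifted +5: first reversed is tsrif. Read the word backwards and shift each letter +5.
On air: reverse → ria; then shift: r+5=w, i+5=n, a+5=f.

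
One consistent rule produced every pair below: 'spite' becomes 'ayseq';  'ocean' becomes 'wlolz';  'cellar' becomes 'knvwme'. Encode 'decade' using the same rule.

Each letter shifts forward by (position + 8), i.e. 8, 9, 10, … — the shift grows by one for each successive letter.
For decade: d+8=l, e+9=n, c+10=m, a+11=l, d+12=p, e+13=r.

lnmlpr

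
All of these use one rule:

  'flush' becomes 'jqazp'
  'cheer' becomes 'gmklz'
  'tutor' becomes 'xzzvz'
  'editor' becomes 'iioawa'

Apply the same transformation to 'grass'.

kwgza

In flush: f→j is +4, l→q is +5, u→a is +6, s→z is +7 — the shift increases by 1 each position. Letter i (0-indexed) is shifted by i+4, so successive shifts are 4, 5, 6, ….
Applying it to grass: g+4=k, r+5=w, a+6=g, s+7=z, s+8=a.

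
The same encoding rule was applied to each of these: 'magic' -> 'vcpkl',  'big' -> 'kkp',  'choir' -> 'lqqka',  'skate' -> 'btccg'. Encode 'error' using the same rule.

The shift depends on letter class: consonant m→v is +9, but vowel a→c is +2. Vowels shift forward by 2 and consonants shift forward by 9.
For error: e(vowel)+2=g, r(cons)+9=a, r(cons)+9=a, o(vowel)+2=q, r(cons)+9=a.

gaaqa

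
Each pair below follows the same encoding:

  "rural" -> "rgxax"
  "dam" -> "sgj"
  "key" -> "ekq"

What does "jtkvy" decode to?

spend

The output letters match the input read backwards, each shifted +6: rural reversed is larur. The word is reversed, then every letter is shifted forward by 6.
Decoding jtkvy: shift back: j−6=d, t−6=n, k−6=e, v−6=p, y−6=s → dneps; then reverse → spend.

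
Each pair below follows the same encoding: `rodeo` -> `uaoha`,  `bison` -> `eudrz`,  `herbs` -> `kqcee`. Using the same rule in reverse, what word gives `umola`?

Shifts by position in rodeo: pos 0: r→u (+3), pos 1: o→a (+12), pos 2: d→o (+11), pos 3: e→h (+3), pos 4: o→a (+12) — repeating every 3. The shifts repeat in a cycle of length 3: positions 0,1,… shift by +3, +12, +11, then the pattern repeats.
Reversing it on umola: u−3=r, m−12=a, o−11=d, l−3=i, a−12=o.

radio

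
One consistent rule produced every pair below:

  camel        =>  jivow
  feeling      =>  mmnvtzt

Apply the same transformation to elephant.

The shift increases by 1 at each position, starting from +7: 7, 8, 9, ….
On elephant: e+7=l, l+8=t, e+9=n, p+10=z, h+11=s, a+12=m, n+13=a, t+14=h.

ltnzsmah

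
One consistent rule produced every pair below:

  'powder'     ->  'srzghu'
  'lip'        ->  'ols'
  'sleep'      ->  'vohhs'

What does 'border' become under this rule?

erughu

Compare letters: p→s is +3, o→r is +3, w→z is +3 — a constant shift. Every letter moves 3 places later in the alphabet, wrapping around z→a.
For border: b+3=e, o+3=r, r+3=u, d+3=g, e+3=h, r+3=u.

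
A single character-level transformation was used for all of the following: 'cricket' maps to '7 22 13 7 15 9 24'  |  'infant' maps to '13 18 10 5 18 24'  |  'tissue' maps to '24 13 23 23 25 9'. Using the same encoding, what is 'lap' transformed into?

16 5 20

The number is (letter's place in the alphabet, a=1) + 4.
On lap: l=12→16, a=1→5, p=16→20.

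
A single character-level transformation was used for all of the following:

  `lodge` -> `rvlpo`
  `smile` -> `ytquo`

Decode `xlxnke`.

repeat

In lodge: l→r is +6, o→v is +7, d→l is +8, g→p is +9 — the shift increases by 1 each position. Letter i (0-indexed) is shifted by i+6, so successive shifts are 6, 7, 8, ….
Decoding xlxnke: x−6=r, l−7=e, x−8=p, n−9=e, k−10=a, e−11=t.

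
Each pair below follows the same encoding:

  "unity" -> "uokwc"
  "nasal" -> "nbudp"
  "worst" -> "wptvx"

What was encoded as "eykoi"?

In unity: u→u is +0, n→o is +1, i→k is +2, t→w is +3 — the shift increases by 1 each position. The shift increases by 1 at each position, starting from +0: 0, 1, 2, ….
Undoing it on eykoi: e−0=e, y−1=x, k−2=i, o−3=l, i−4=e.

exile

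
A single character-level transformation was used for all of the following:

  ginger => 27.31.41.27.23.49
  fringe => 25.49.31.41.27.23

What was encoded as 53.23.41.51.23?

tense

Each letter becomes 2×(its alphabet position, a=1..z=26) + 13.
Decoding 53.23.41.51.23: 53→(53−13)÷2=20=t, 23→(23−13)÷2=5=e, 41→(41−13)÷2=14=n, 51→(51−13)÷2=19=s, 23→(23−13)÷2=5=e.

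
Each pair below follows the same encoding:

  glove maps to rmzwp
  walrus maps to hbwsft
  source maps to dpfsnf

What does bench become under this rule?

mfyds

Shifts by position in glove: pos 0: g→r (+11), pos 1: l→m (+1), pos 2: o→z (+11), pos 3: v→w (+1) — repeating every 2. It's a Vigenère-style cipher with numeric key [11,1]: position i shifts by key[i mod 2].
For bench: b+11=m, e+1=f, n+11=y, c+1=d, h+11=s.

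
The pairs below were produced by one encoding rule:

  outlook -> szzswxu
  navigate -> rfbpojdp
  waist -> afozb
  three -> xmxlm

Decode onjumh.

In outlook: o→s is +4, u→z is +5, t→z is +6, l→s is +7 — the shift increases by 1 each position. The shift increases by 1 at each position, starting from +4: 4, 5, 6, ….
Reversing it on onjumh: o−4=k, n−5=i, j−6=d, u−7=n, m−8=e, h−9=y.

kidney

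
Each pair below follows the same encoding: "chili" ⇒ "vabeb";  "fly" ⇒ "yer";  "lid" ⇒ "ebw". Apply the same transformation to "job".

Every letter moves 19 places later in the alphabet, wrapping around z→a.
Applying it to job: j+19=c, o+19=h, b+19=u.

chu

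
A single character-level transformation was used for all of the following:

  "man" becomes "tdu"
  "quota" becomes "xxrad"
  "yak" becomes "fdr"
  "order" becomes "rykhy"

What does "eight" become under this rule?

The shift depends on letter class: consonant m→t is +7, but vowel a→d is +3. The rule splits by letter class: vowels +3, consonants +7.
Applying it to eight: e(vowel)+3=h, i(vowel)+3=l, g(cons)+7=n, h(cons)+7=o, t(cons)+7=a.

hlnoa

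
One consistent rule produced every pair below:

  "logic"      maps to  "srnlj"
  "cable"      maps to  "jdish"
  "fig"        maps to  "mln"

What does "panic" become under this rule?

wdulj

The shift depends on letter class: consonant l→s is +7, but vowel o→r is +3. The rule splits by letter class: vowels +3, consonants +7.
Applying it to panic: p(cons)+7=w, a(vowel)+3=d, n(cons)+7=u, i(vowel)+3=l, c(cons)+7=j.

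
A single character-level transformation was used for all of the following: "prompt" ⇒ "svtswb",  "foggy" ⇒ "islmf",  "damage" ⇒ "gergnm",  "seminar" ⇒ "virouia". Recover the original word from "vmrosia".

In prompt: p→s is +3, r→v is +4, o→t is +5, m→s is +6 — the shift increases by 1 each position. Each letter shifts forward by (position + 3), i.e. 3, 4, 5, … — the shift grows by one for each successive letter.
Reversing it on vmrosia: v−3=s, m−4=i, r−5=m, o−6=i, s−7=l, i−8=a, a−9=r.

similar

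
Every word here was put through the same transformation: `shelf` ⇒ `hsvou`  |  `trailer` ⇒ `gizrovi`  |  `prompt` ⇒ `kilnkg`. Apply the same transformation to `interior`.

Each pair mirrors across the alphabet (s↔h, h↔s, e↔v): positions sum to 25. Each letter is replaced by its mirror in the alphabet: a↔z, b↔y, c↔x, and so on (the Atbash cipher).
Applying it to interior: i↔r, n↔m, t↔g, e↔v, r↔i, i↔r, o↔l, r↔i.

rmgvirli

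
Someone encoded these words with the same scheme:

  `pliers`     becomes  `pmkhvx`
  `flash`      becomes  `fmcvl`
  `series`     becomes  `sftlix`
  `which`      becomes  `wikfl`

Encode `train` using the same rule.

In pliers: p→p is +0, l→m is +1, i→k is +2, e→h is +3 — the shift increases by 1 each position. Each letter shifts forward by its position index (0, 1, 2, …) — the shift grows by one for each successive letter.
On train: t+0=t, r+1=s, a+2=c, i+3=l, n+4=r.

tsclr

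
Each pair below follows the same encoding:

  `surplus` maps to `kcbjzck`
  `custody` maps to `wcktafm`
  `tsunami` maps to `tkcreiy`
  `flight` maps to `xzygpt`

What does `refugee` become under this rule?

s(18)→k(10) and u(20)→c(2) fit y≡9x+4 (mod 26); the inverse of 9 mod 26 is 3. This is an affine cipher: with a=0,…,z=25, each position x becomes (9x+4) mod 26.
For refugee: r(17)→9·17+4≡1=b; e(4)→9·4+4≡14=o; f(5)→9·5+4≡23=x; u(20)→9·20+4≡2=c; g(6)→9·6+4≡6=g; e(4)→9·4+4≡14=o; e(4)→9·4+4≡14=o (all mod 26).

boxcgoo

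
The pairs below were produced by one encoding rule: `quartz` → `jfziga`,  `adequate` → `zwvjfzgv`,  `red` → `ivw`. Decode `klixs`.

porch

Each pair mirrors across the alphabet (q↔j, u↔f, a↔z): positions sum to 25. Each letter is replaced by its mirror in the alphabet: a↔z, b↔y, c↔x, and so on (the Atbash cipher).
Decoding klixs: k↔p, l↔o, i↔r, x↔c, s↔h.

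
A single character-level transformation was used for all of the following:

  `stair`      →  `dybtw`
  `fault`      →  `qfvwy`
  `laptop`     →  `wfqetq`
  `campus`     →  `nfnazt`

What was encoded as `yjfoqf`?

needle

Shifts by position in stair: pos 0: s→d (+11), pos 1: t→y (+5), pos 2: a→b (+1), pos 3: i→t (+11), pos 4: r→w (+5) — repeating every 3. A repeating key of period 3 is used — shifts +11, +5, +1 over and over.
Undoing it on yjfoqf: y−11=n, j−5=e, f−1=e, o−11=d, q−5=l, f−1=e.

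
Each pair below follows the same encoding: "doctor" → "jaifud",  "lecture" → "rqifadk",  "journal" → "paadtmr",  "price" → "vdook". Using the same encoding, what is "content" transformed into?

Shifts by position in doctor: pos 0: d→j (+6), pos 1: o→a (+12), pos 2: c→i (+6), pos 3: t→f (+12) — repeating every 2. It's a Vigenère-style cipher with numeric key [6,12]: position i shifts by key[i mod 2].
On content: c+6=i, o+12=a, n+6=t, t+12=f, e+6=k, n+12=z, t+6=z.

iatfkzz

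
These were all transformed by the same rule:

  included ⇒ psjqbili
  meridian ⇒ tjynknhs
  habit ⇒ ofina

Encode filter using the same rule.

mnsylw

Shifts by position in included: pos 0: i→p (+7), pos 1: n→s (+5), pos 2: c→j (+7), pos 3: l→q (+5) — repeating every 2. The shifts repeat in a cycle of length 2: positions 0,1,… shift by +7, +5, then the pattern repeats.
Applying it to filter: f+7=m, i+5=n, l+7=s, t+5=y, e+7=l, r+5=w.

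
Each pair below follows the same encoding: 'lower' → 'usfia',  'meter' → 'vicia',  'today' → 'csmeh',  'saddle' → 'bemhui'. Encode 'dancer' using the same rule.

mewgnv

Shifts by position in lower: pos 0: l→u (+9), pos 1: o→s (+4), pos 2: w→f (+9), pos 3: e→i (+4) — repeating every 2. It's a Vigenère-style cipher with numeric key [9,4]: position i shifts by key[i mod 2].
On dancer: d+9=m, a+4=e, n+9=w, c+4=g, e+9=n, r+4=v.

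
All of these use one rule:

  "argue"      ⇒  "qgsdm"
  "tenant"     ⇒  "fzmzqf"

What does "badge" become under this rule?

qspmn

The output letters match the input read backwards, each shifted +12: argue reversed is eugra. Read the word backwards and shift each letter +12.
For badge: reverse → egdab; then shift: e+12=q, g+12=s, d+12=p, a+12=m, b+12=n.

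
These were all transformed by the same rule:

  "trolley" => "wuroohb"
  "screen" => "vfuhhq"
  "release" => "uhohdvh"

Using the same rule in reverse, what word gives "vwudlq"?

strain

Every letter moves 3 places later in the alphabet, wrapping around z→a.
Reversing it on vwudlq: v−3=s, w−3=t, u−3=r, d−3=a, l−3=i, q−3=n.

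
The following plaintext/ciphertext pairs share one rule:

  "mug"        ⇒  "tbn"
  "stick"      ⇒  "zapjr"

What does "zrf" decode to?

sky

This is a Caesar cipher with shift 7.
Decoding zrf: z−7=s, r−7=k, f−7=y.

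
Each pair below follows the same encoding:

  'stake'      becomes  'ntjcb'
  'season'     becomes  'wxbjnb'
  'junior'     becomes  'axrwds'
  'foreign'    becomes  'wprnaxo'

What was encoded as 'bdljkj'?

abacus

The output letters match the input read backwards, each shifted +9: stake reversed is ekats. Two steps: reverse the string, then apply a Caesar shift of +9.
Decoding bdljkj: shift back: b−9=s, d−9=u, l−9=c, j−9=a, k−9=b, j−9=a → sucaba; then reverse → abacus.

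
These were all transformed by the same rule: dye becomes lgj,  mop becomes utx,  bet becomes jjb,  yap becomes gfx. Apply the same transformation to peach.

xjfkp

The shift depends on letter class: consonant d→l is +8, but vowel e→j is +5. Vowels shift forward by 5 and consonants shift forward by 8.
For peach: p(cons)+8=x, e(vowel)+5=j, a(vowel)+5=f, c(cons)+8=k, h(cons)+8=p.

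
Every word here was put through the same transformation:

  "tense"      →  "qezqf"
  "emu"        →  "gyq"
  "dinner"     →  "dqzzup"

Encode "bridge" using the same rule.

qspudn

The output letters match the input read backwards, each shifted +12: tense reversed is esnet. Two steps: reverse the string, then apply a Caesar shift of +12.
On bridge: reverse → egdirb; then shift: e+12=q, g+12=s, d+12=p, i+12=u, r+12=d, b+12=n.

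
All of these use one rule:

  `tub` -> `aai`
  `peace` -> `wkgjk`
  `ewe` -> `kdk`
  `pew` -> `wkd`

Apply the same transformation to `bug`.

Vowels shift forward by 6 and consonants shift forward by 7.
For bug: b(cons)+7=i, u(vowel)+6=a, g(cons)+7=n.

ian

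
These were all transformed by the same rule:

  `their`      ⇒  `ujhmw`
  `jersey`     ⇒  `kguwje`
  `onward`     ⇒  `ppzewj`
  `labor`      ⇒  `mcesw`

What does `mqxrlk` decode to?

In their: t→u is +1, h→j is +2, e→h is +3, i→m is +4 — the shift increases by 1 each position. The shift increases by 1 at each position, starting from +1: 1, 2, 3, ….
Reversing it on mqxrlk: m−1=l, q−2=o, x−3=u, r−4=n, l−5=g, k−6=e.

lounge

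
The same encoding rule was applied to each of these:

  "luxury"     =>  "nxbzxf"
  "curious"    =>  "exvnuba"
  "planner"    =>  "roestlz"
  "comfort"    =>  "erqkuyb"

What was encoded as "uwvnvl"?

stripe

Each letter shifts forward by (position + 2), i.e. 2, 3, 4, … — the shift grows by one for each successive letter.
Decoding uwvnvl: u−2=s, w−3=t, v−4=r, n−5=i, v−6=p, l−7=e.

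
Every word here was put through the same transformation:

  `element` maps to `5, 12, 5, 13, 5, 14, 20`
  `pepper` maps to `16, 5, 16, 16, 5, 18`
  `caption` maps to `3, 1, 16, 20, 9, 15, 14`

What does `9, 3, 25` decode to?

icy

e is letter #5 and maps to 5: an offset of 0. Letters become their 1-indexed alphabet positions: a=1 … z=26.
Decoding 9, 3, 25: 9=i, 3=c, 25=y.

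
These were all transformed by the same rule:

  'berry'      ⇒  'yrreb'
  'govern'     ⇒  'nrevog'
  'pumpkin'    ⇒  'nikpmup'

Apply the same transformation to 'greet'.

The output letters match the input read backwards: berry reversed is yrreb. The word is simply reversed.
On greet: reverse → teerg.

teerg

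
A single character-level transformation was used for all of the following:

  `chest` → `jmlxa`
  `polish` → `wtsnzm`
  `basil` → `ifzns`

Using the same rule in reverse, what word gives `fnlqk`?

Shifts by position in chest: pos 0: c→j (+7), pos 1: h→m (+5), pos 2: e→l (+7), pos 3: s→x (+5) — repeating every 2. A repeating key of period 2 is used — shifts +7, +5 over and over.
Decoding fnlqk: f−7=y, n−5=i, l−7=e, q−5=l, k−7=d.

yield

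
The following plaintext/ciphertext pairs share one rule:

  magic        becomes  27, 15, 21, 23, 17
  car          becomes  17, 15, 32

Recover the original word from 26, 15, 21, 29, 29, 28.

Letters become their 1-based position plus 14 (so a→15, b→16, …).
Undoing it on 26, 15, 21, 29, 29, 28: 26→(26−14)÷1=12=l, 15→(15−14)÷1=1=a, 21→(21−14)÷1=7=g, 29→(29−14)÷1=15=o, 29→(29−14)÷1=15=o, 28→(28−14)÷1=14=n.

lagoon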